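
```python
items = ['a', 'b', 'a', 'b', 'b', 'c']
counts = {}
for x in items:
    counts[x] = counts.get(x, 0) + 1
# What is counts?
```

Initial: counts = {}, items = ['a', 'b', 'a', 'b', 'b', 'c']
See 'a': counts = {'a': 1}
See 'b': counts = {'a': 1, 'b': 1}
See 'a': counts = {'a': 2, 'b': 1}
See 'b': counts = {'a': 2, 'b': 2}
See 'b': counts = {'a': 2, 'b': 3}
See 'c': counts = {'a': 2, 'b': 3, 'c': 1}

{'a': 2, 'b': 3, 'c': 1}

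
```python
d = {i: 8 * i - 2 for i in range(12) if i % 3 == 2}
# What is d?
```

{2: 14, 5: 38, 8: 62, 11: 86}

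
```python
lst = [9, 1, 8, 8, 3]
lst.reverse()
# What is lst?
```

[3, 8, 8, 1, 9]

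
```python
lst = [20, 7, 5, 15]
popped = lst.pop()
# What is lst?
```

[20, 7, 5]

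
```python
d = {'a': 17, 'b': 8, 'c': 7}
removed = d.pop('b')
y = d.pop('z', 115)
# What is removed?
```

After line 1: d = {'a': 17, 'b': 8, 'c': 7}
After line 2 (pop 'b' returns 8): d = {'a': 17, 'c': 7}, removed = 8
After line 3 (pop 'z' missing, returns default 115): d = {'a': 17, 'c': 7}, y = 115

8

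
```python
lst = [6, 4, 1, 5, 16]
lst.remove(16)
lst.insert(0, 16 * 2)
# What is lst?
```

After line 1: lst = [6, 4, 1, 5, 16]
After line 2 (remove first 16): lst = [6, 4, 1, 5]
After line 3 (insert 32 at index 0): lst = [32, 6, 4, 1, 5]

[32, 6, 4, 1, 5]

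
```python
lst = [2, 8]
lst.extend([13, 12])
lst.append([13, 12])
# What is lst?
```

After line 1: lst = [2, 8]
After line 2 (extend unpacks [13, 12]): lst = [2, 8, 13, 12]
After line 3 (append adds [13, 12] as single element): lst = [2, 8, 13, 12, [13, 12]]

[2, 8, 13, 12, [13, 12]]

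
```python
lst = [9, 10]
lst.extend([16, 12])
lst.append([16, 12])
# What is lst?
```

After line 1: lst = [9, 10]
After line 2 (extend unpacks [16, 12]): lst = [9, 10, 16, 12]
After line 3 (append adds [16, 12] as single element): lst = [9, 10, 16, 12, [16, 12]]

[9, 10, 16, 12, [16, 12]]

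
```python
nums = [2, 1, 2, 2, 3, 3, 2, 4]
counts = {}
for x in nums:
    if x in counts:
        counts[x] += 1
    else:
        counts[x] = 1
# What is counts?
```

Initial: counts = {}, nums = [2, 1, 2, 2, 3, 3, 2, 4]
See 2: counts = {2: 1}
See 1: counts = {2: 1, 1: 1}
See 2: counts = {2: 2, 1: 1}
See 2: counts = {2: 3, 1: 1}
See 3: counts = {2: 3, 1: 1, 3: 1}
See 3: counts = {2: 3, 1: 1, 3: 2}
See 2: counts = {2: 4, 1: 1, 3: 2}
See 4: counts = {2: 4, 1: 1, 3: 2, 4: 1}

{2: 4, 1: 1, 3: 2, 4: 1}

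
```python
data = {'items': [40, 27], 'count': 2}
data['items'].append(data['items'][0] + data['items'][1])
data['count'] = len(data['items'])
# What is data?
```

After line 1: data = {'items': [40, 27], 'count': 2}
After line 2 (append 40 + 27 = 67): data = {'items': [40, 27, 67], 'count': 2}
After line 3 (count = len(items) = 3): data = {'items': [40, 27, 67], 'count': 3}

{'items': [40, 27, 67], 'count': 3}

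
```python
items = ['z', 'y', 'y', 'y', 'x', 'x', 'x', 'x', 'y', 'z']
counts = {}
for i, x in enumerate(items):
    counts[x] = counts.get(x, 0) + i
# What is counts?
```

Initial: counts = {}, items = ['z', 'y', 'y', 'y', 'x', 'x', 'x', 'x', 'y', 'z']
i=0, x='z': counts = {'z': 0}
i=1, x='y': counts = {'z': 0, 'y': 1}
i=2, x='y': counts = {'z': 0, 'y': 3}
i=3, x='y': counts = {'z': 0, 'y': 6}
i=4, x='x': counts = {'z': 0, 'y': 6, 'x': 4}
i=5, x='x': counts = {'z': 0, 'y': 6, 'x': 9}
i=6, x='x': counts = {'z': 0, 'y': 6, 'x': 15}
i=7, x='x': counts = {'z': 0, 'y': 6, 'x': 22}
i=8, x='y': counts = {'z': 0, 'y': 14, 'x': 22}
i=9, x='z': counts = {'z': 9, 'y': 14, 'x': 22}

{'z': 9, 'y': 14, 'x': 22}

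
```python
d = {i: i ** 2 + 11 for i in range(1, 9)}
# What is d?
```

{1: 12, 2: 15, 3: 20, 4: 27, 5: 36, 6: 47, 7: 60, 8: 75}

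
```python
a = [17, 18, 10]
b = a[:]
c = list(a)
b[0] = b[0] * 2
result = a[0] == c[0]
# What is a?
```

After line 1: a = [17, 18, 10]
After line 2 (b = a[:], copy): a = [17, 18, 10], b = [17, 18, 10]
After line 3 (c = list(a) is a copy, new object): c = [17, 18, 10]
After line 4 (b[0] = 17 * 2 = 34; only b mutates (copy)): a = [17, 18, 10], b = [34, 18, 10], c = [17, 18, 10]
After line 5 (a[0] = 17, c[0] = 17; result = True)

[17, 18, 10]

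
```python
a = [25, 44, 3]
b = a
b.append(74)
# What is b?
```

After line 1: a = [25, 44, 3]
After line 2 (b = a is an alias, same object): a = [25, 44, 3], b = [25, 44, 3]
After line 3 (b.append mutates the shared list): a = [25, 44, 3, 74], b = [25, 44, 3, 74]

[25, 44, 3, 74]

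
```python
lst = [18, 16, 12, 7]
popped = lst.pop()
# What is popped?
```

7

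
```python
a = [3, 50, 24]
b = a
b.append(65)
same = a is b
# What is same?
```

After line 1: a = [3, 50, 24]
After line 2 (b = a is an alias, same object): a = [3, 50, 24], b = [3, 50, 24]
After line 3 (b.append mutates the shared list): a = [3, 50, 24, 65], b = [3, 50, 24, 65]
After line 4 (same = a is b; same object -> True): same = True

True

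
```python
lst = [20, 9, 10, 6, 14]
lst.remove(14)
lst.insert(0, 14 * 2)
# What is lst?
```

After line 1: lst = [20, 9, 10, 6, 14]
After line 2 (remove first 14): lst = [20, 9, 10, 6]
After line 3 (insert 28 at index 0): lst = [28, 20, 9, 10, 6]

[28, 20, 9, 10, 6]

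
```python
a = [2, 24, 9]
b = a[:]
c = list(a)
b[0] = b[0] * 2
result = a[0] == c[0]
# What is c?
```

After line 1: a = [2, 24, 9]
After line 2 (b = a[:], copy): a = [2, 24, 9], b = [2, 24, 9]
After line 3 (c = list(a) is a copy, new object): c = [2, 24, 9]
After line 4 (b[0] = 2 * 2 = 4; only b mutates (copy)): a = [2, 24, 9], b = [4, 24, 9], c = [2, 24, 9]
After line 5 (a[0] = 2, c[0] = 2; result = True)

[2, 24, 9]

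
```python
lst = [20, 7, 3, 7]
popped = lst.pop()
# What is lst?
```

[20, 7, 3]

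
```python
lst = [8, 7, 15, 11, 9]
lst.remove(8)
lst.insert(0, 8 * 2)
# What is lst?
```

After line 1: lst = [8, 7, 15, 11, 9]
After line 2 (remove first 8): lst = [7, 15, 11, 9]
After line 3 (insert 16 at index 0): lst = [16, 7, 15, 11, 9]

[16, 7, 15, 11, 9]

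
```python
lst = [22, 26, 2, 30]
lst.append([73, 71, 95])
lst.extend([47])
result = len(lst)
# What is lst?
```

After line 1: lst = [22, 26, 2, 30]
After line 2 (append adds [73, 71, 95] as single element): lst = [22, 26, 2, 30, [73, 71, 95]]
After line 3 (extend unpacks [47], adds 47): lst = [22, 26, 2, 30, [73, 71, 95], 47]
After line 4: result = len(lst) = 6

[22, 26, 2, 30, [73, 71, 95], 47]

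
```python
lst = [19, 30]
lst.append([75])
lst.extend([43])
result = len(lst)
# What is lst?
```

After line 1: lst = [19, 30]
After line 2 (append adds [75] as single element): lst = [19, 30, [75]]
After line 3 (extend unpacks [43], adds 43): lst = [19, 30, [75], 43]
After line 4: result = len(lst) = 4

[19, 30, [75], 43]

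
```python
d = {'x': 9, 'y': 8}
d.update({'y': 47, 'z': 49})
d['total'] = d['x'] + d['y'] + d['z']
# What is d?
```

After line 1: d = {'x': 9, 'y': 8}
After line 2 (y overwritten, z added): d = {'x': 9, 'y': 47, 'z': 49}
After line 3 (total = 9 + 47 + 49 = 105): d = {'x': 9, 'y': 47, 'z': 49, 'total': 105}

{'x': 9, 'y': 47, 'z': 49, 'total': 105}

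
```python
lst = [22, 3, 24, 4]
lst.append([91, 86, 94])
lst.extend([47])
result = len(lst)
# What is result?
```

After line 1: lst = [22, 3, 24, 4]
After line 2 (append adds [91, 86, 94] as single element): lst = [22, 3, 24, 4, [91, 86, 94]]
After line 3 (extend unpacks [47], adds 47): lst = [22, 3, 24, 4, [91, 86, 94], 47]
After line 4: result = len(lst) = 6

6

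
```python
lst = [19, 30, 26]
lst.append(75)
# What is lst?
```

[19, 30, 26, 75]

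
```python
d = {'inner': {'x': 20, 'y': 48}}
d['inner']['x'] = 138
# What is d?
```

After line 1: d = {'inner': {'x': 20, 'y': 48}}
After line 2 (inner x overwritten): d = {'inner': {'x': 138, 'y': 48}}

{'inner': {'x': 138, 'y': 48}}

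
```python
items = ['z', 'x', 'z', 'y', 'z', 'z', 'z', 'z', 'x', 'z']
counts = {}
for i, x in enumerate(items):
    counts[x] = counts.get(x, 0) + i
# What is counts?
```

Initial: counts = {}, items = ['z', 'x', 'z', 'y', 'z', 'z', 'z', 'z', 'x', 'z']
i=0, x='z': counts = {'z': 0}
i=1, x='x': counts = {'z': 0, 'x': 1}
i=2, x='z': counts = {'z': 2, 'x': 1}
i=3, x='y': counts = {'z': 2, 'x': 1, 'y': 3}
i=4, x='z': counts = {'z': 6, 'x': 1, 'y': 3}
i=5, x='z': counts = {'z': 11, 'x': 1, 'y': 3}
i=6, x='z': counts = {'z': 17, 'x': 1, 'y': 3}
i=7, x='z': counts = {'z': 24, 'x': 1, 'y': 3}
i=8, x='x': counts = {'z': 24, 'x': 9, 'y': 3}
i=9, x='z': counts = {'z': 33, 'x': 9, 'y': 3}

{'z': 33, 'x': 9, 'y': 3}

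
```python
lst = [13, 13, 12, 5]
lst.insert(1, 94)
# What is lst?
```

[13, 94, 13, 12, 5]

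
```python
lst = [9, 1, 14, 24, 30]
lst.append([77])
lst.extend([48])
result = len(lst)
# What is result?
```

After line 1: lst = [9, 1, 14, 24, 30]
After line 2 (append adds [77] as single element): lst = [9, 1, 14, 24, 30, [77]]
After line 3 (extend unpacks [48], adds 48): lst = [9, 1, 14, 24, 30, [77], 48]
After line 4: result = len(lst) = 7

7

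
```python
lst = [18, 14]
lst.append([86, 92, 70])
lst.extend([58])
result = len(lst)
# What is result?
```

After line 1: lst = [18, 14]
After line 2 (append adds [86, 92, 70] as single element): lst = [18, 14, [86, 92, 70]]
After line 3 (extend unpacks [58], adds 58): lst = [18, 14, [86, 92, 70], 58]
After line 4: result = len(lst) = 4

4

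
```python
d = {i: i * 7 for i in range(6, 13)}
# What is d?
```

{6: 42, 7: 49, 8: 56, 9: 63, 10: 70, 11: 77, 12: 84}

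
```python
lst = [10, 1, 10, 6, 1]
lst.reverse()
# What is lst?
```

[1, 6, 10, 1, 10]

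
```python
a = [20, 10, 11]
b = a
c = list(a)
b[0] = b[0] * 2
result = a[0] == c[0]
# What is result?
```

After line 1: a = [20, 10, 11]
After line 2 (b = a, alias): a = [20, 10, 11], b = [20, 10, 11]
After line 3 (c = list(a) is a copy, new object): c = [20, 10, 11]
After line 4 (b[0] = 20 * 2 = 40; mutates shared a/b): a = b = [40, 10, 11], c = [20, 10, 11]
After line 5 (a[0] = 40, c[0] = 20; result = False)

False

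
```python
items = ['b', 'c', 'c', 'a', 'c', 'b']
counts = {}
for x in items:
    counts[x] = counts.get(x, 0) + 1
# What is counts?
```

Initial: counts = {}, items = ['b', 'c', 'c', 'a', 'c', 'b']
See 'b': counts = {'b': 1}
See 'c': counts = {'b': 1, 'c': 1}
See 'c': counts = {'b': 1, 'c': 2}
See 'a': counts = {'b': 1, 'c': 2, 'a': 1}
See 'c': counts = {'b': 1, 'c': 3, 'a': 1}
See 'b': counts = {'b': 2, 'c': 3, 'a': 1}

{'b': 2, 'c': 3, 'a': 1}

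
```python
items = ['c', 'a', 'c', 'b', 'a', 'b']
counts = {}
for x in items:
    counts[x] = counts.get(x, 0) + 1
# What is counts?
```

Initial: counts = {}, items = ['c', 'a', 'c', 'b', 'a', 'b']
See 'c': counts = {'c': 1}
See 'a': counts = {'c': 1, 'a': 1}
See 'c': counts = {'c': 2, 'a': 1}
See 'b': counts = {'c': 2, 'a': 1, 'b': 1}
See 'a': counts = {'c': 2, 'a': 2, 'b': 1}
See 'b': counts = {'c': 2, 'a': 2, 'b': 2}

{'c': 2, 'a': 2, 'b': 2}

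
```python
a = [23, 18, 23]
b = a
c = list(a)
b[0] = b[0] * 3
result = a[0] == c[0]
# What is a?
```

After line 1: a = [23, 18, 23]
After line 2 (b = a, alias): a = [23, 18, 23], b = [23, 18, 23]
After line 3 (c = list(a) is a copy, new object): c = [23, 18, 23]
After line 4 (b[0] = 23 * 3 = 69; mutates shared a/b): a = b = [69, 18, 23], c = [23, 18, 23]
After line 5 (a[0] = 69, c[0] = 23; result = False)

[69, 18, 23]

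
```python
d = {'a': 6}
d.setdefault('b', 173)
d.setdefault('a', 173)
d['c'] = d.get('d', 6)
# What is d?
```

After line 1: d = {'a': 6}
After line 2 (setdefault adds 'b'=173): d = {'a': 6, 'b': 173}
After line 3 (setdefault 'a' no-op, already exists): d = {'a': 6, 'b': 173}
After line 4 (get('d', 6) returns default since 'd' not in d): d = {'a': 6, 'b': 173, 'c': 6}

{'a': 6, 'b': 173, 'c': 6}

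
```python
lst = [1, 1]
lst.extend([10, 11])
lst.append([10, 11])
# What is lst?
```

After line 1: lst = [1, 1]
After line 2 (extend unpacks [10, 11]): lst = [1, 1, 10, 11]
After line 3 (append adds [10, 11] as single element): lst = [1, 1, 10, 11, [10, 11]]

[1, 1, 10, 11, [10, 11]]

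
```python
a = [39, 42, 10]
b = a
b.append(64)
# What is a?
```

After line 1: a = [39, 42, 10]
After line 2 (b = a is an alias, same object): a = [39, 42, 10], b = [39, 42, 10]
After line 3 (b.append mutates the shared list): a = [39, 42, 10, 64], b = [39, 42, 10, 64]

[39, 42, 10, 64]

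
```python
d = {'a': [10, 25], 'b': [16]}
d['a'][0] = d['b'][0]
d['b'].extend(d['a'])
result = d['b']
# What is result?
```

After line 1: d = {'a': [10, 25], 'b': [16]}
After line 2 (a[0] = b[0] = 16): d = {'a': [16, 25], 'b': [16]}
After line 3 (b.extend(a) appends [16, 25]): d = {'a': [16, 25], 'b': [16, 16, 25]}
After line 4: result = d['b'] = [16, 16, 25]

[16, 16, 25]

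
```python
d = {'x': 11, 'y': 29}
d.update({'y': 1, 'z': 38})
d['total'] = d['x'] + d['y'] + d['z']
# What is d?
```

After line 1: d = {'x': 11, 'y': 29}
After line 2 (y overwritten, z added): d = {'x': 11, 'y': 1, 'z': 38}
After line 3 (total = 11 + 1 + 38 = 50): d = {'x': 11, 'y': 1, 'z': 38, 'total': 50}

{'x': 11, 'y': 1, 'z': 38, 'total': 50}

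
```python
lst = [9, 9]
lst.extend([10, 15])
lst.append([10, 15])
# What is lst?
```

After line 1: lst = [9, 9]
After line 2 (extend unpacks [10, 15]): lst = [9, 9, 10, 15]
After line 3 (append adds [10, 15] as single element): lst = [9, 9, 10, 15, [10, 15]]

[9, 9, 10, 15, [10, 15]]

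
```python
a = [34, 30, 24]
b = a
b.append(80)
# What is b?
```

After line 1: a = [34, 30, 24]
After line 2 (b = a is an alias, same object): a = [34, 30, 24], b = [34, 30, 24]
After line 3 (b.append mutates the shared list): a = [34, 30, 24, 80], b = [34, 30, 24, 80]

[34, 30, 24, 80]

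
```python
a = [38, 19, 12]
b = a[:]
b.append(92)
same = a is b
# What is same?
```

After line 1: a = [38, 19, 12]
After line 2 (b = a[:] is a shallow copy, new object): a = [38, 19, 12], b = [38, 19, 12]
After line 3 (append only mutates b): a = [38, 19, 12], b = [38, 19, 12, 92]
After line 4 (same = a is b; different objects -> False): same = False

False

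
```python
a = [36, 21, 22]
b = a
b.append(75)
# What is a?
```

After line 1: a = [36, 21, 22]
After line 2 (b = a is an alias, same object): a = [36, 21, 22], b = [36, 21, 22]
After line 3 (b.append mutates the shared list): a = [36, 21, 22, 75], b = [36, 21, 22, 75]

[36, 21, 22, 75]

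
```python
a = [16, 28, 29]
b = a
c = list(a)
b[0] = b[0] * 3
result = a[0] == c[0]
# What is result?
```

After line 1: a = [16, 28, 29]
After line 2 (b = a, alias): a = [16, 28, 29], b = [16, 28, 29]
After line 3 (c = list(a) is a copy, new object): c = [16, 28, 29]
After line 4 (b[0] = 16 * 3 = 48; mutates shared a/b): a = b = [48, 28, 29], c = [16, 28, 29]
After line 5 (a[0] = 48, c[0] = 16; result = False)

False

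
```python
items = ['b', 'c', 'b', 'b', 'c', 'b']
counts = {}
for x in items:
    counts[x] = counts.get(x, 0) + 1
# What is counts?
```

Initial: counts = {}, items = ['b', 'c', 'b', 'b', 'c', 'b']
See 'b': counts = {'b': 1}
See 'c': counts = {'b': 1, 'c': 1}
See 'b': counts = {'b': 2, 'c': 1}
See 'b': counts = {'b': 3, 'c': 1}
See 'c': counts = {'b': 3, 'c': 2}
See 'b': counts = {'b': 4, 'c': 2}

{'b': 4, 'c': 2}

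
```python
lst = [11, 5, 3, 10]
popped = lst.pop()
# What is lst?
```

[11, 5, 3]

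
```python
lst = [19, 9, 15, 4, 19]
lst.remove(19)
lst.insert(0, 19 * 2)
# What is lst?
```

After line 1: lst = [19, 9, 15, 4, 19]
After line 2 (remove first 19): lst = [9, 15, 4, 19]
After line 3 (insert 38 at index 0): lst = [38, 9, 15, 4, 19]

[38, 9, 15, 4, 19]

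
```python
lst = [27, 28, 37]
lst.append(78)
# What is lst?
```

[27, 28, 37, 78]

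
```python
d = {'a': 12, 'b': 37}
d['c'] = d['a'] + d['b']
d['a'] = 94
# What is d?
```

After line 1: d = {'a': 12, 'b': 37}
After line 2 (d['c'] = 12 + 37): d = {'a': 12, 'b': 37, 'c': 49}
After line 3: d = {'a': 94, 'b': 37, 'c': 49}

{'a': 94, 'b': 37, 'c': 49}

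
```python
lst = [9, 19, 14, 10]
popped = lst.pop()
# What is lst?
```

[9, 19, 14]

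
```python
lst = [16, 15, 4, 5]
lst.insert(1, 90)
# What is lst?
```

[16, 90, 15, 4, 5]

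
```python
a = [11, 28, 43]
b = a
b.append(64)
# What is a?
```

After line 1: a = [11, 28, 43]
After line 2 (b = a is an alias, same object): a = [11, 28, 43], b = [11, 28, 43]
After line 3 (b.append mutates the shared list): a = [11, 28, 43, 64], b = [11, 28, 43, 64]

[11, 28, 43, 64]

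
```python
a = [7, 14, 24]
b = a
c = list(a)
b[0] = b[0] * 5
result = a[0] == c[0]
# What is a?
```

After line 1: a = [7, 14, 24]
After line 2 (b = a, alias): a = [7, 14, 24], b = [7, 14, 24]
After line 3 (c = list(a) is a copy, new object): c = [7, 14, 24]
After line 4 (b[0] = 7 * 5 = 35; mutates shared a/b): a = b = [35, 14, 24], c = [7, 14, 24]
After line 5 (a[0] = 35, c[0] = 7; result = False)

[35, 14, 24]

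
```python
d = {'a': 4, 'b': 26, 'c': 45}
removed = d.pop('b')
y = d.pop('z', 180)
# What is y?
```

After line 1: d = {'a': 4, 'b': 26, 'c': 45}
After line 2 (pop 'b' returns 26): d = {'a': 4, 'c': 45}, removed = 26
After line 3 (pop 'z' missing, returns default 180): d = {'a': 4, 'c': 45}, y = 180

180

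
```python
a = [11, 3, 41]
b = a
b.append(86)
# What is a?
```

After line 1: a = [11, 3, 41]
After line 2 (b = a is an alias, same object): a = [11, 3, 41], b = [11, 3, 41]
After line 3 (b.append mutates the shared list): a = [11, 3, 41, 86], b = [11, 3, 41, 86]

[11, 3, 41, 86]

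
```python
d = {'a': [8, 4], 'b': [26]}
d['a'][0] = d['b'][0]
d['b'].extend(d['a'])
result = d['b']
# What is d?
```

After line 1: d = {'a': [8, 4], 'b': [26]}
After line 2 (a[0] = b[0] = 26): d = {'a': [26, 4], 'b': [26]}
After line 3 (b.extend(a) appends [26, 4]): d = {'a': [26, 4], 'b': [26, 26, 4]}
After line 4: result = d['b'] = [26, 26, 4]

{'a': [26, 4], 'b': [26, 26, 4]}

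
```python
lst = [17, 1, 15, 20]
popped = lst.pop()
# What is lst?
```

[17, 1, 15]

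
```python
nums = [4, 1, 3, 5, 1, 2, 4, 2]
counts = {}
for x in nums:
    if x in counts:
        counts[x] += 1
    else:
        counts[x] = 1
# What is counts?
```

Initial: counts = {}, nums = [4, 1, 3, 5, 1, 2, 4, 2]
See 4: counts = {4: 1}
See 1: counts = {4: 1, 1: 1}
See 3: counts = {4: 1, 1: 1, 3: 1}
See 5: counts = {4: 1, 1: 1, 3: 1, 5: 1}
See 1: counts = {4: 1, 1: 2, 3: 1, 5: 1}
See 2: counts = {4: 1, 1: 2, 3: 1, 5: 1, 2: 1}
See 4: counts = {4: 2, 1: 2, 3: 1, 5: 1, 2: 1}
See 2: counts = {4: 2, 1: 2, 3: 1, 5: 1, 2: 2}

{4: 2, 1: 2, 3: 1, 5: 1, 2: 2}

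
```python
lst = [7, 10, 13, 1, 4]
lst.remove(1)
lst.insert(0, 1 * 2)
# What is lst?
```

After line 1: lst = [7, 10, 13, 1, 4]
After line 2 (remove first 1): lst = [7, 10, 13, 4]
After line 3 (insert 2 at index 0): lst = [2, 7, 10, 13, 4]

[2, 7, 10, 13, 4]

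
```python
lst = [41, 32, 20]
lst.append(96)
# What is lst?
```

[41, 32, 20, 96]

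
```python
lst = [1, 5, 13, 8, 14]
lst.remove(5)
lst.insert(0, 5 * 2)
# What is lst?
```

After line 1: lst = [1, 5, 13, 8, 14]
After line 2 (remove first 5): lst = [1, 13, 8, 14]
After line 3 (insert 10 at index 0): lst = [10, 1, 13, 8, 14]

[10, 1, 13, 8, 14]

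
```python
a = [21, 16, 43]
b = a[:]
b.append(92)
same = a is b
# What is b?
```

After line 1: a = [21, 16, 43]
After line 2 (b = a[:] is a shallow copy, new object): a = [21, 16, 43], b = [21, 16, 43]
After line 3 (append only mutates b): a = [21, 16, 43], b = [21, 16, 43, 92]
After line 4 (same = a is b; different objects -> False): same = False

[21, 16, 43, 92]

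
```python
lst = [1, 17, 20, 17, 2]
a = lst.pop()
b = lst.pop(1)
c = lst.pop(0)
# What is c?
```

After line 1: lst = [1, 17, 20, 17, 2]
After line 2 (pop() -> a = 2): lst = [1, 17, 20, 17]
After line 3 (pop(1) -> b = 17): lst = [1, 20, 17]
After line 4 (pop(0) -> c = 1): lst = [20, 17]

1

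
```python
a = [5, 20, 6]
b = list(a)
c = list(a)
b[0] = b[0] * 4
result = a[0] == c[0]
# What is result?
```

After line 1: a = [5, 20, 6]
After line 2 (b = list(a), copy): a = [5, 20, 6], b = [5, 20, 6]
After line 3 (c = list(a) is a copy, new object): c = [5, 20, 6]
After line 4 (b[0] = 5 * 4 = 20; only b mutates (copy)): a = [5, 20, 6], b = [20, 20, 6], c = [5, 20, 6]
After line 5 (a[0] = 5, c[0] = 5; result = True)

True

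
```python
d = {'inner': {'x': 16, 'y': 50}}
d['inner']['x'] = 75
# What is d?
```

After line 1: d = {'inner': {'x': 16, 'y': 50}}
After line 2 (inner x overwritten): d = {'inner': {'x': 75, 'y': 50}}

{'inner': {'x': 75, 'y': 50}}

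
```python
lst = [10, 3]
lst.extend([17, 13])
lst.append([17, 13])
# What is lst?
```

After line 1: lst = [10, 3]
After line 2 (extend unpacks [17, 13]): lst = [10, 3, 17, 13]
After line 3 (append adds [17, 13] as single element): lst = [10, 3, 17, 13, [17, 13]]

[10, 3, 17, 13, [17, 13]]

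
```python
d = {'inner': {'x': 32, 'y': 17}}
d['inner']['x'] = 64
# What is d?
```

After line 1: d = {'inner': {'x': 32, 'y': 17}}
After line 2 (inner x overwritten): d = {'inner': {'x': 64, 'y': 17}}

{'inner': {'x': 64, 'y': 17}}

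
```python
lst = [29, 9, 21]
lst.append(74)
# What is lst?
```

[29, 9, 21, 74]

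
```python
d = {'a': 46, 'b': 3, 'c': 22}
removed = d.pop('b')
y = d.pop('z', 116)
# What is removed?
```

After line 1: d = {'a': 46, 'b': 3, 'c': 22}
After line 2 (pop 'b' returns 3): d = {'a': 46, 'c': 22}, removed = 3
After line 3 (pop 'z' missing, returns default 116): d = {'a': 46, 'c': 22}, y = 116

3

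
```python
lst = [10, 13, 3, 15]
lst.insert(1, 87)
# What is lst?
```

[10, 87, 13, 3, 15]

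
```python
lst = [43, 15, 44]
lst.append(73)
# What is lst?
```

[43, 15, 44, 73]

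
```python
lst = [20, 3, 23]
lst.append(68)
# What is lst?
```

[20, 3, 23, 68]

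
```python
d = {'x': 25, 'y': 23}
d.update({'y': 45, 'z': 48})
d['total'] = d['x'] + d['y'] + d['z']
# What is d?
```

After line 1: d = {'x': 25, 'y': 23}
After line 2 (y overwritten, z added): d = {'x': 25, 'y': 45, 'z': 48}
After line 3 (total = 25 + 45 + 48 = 118): d = {'x': 25, 'y': 45, 'z': 48, 'total': 118}

{'x': 25, 'y': 45, 'z': 48, 'total': 118}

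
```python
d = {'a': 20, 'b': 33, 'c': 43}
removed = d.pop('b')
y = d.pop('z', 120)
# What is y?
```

After line 1: d = {'a': 20, 'b': 33, 'c': 43}
After line 2 (pop 'b' returns 33): d = {'a': 20, 'c': 43}, removed = 33
After line 3 (pop 'z' missing, returns default 120): d = {'a': 20, 'c': 43}, y = 120

120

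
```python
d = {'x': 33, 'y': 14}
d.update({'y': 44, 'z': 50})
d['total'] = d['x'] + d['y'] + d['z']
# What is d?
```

After line 1: d = {'x': 33, 'y': 14}
After line 2 (y overwritten, z added): d = {'x': 33, 'y': 44, 'z': 50}
After line 3 (total = 33 + 44 + 50 = 127): d = {'x': 33, 'y': 44, 'z': 50, 'total': 127}

{'x': 33, 'y': 44, 'z': 50, 'total': 127}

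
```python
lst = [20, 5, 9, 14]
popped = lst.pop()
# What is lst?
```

[20, 5, 9]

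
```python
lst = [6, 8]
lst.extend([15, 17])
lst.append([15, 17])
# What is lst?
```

After line 1: lst = [6, 8]
After line 2 (extend unpacks [15, 17]): lst = [6, 8, 15, 17]
After line 3 (append adds [15, 17] as single element): lst = [6, 8, 15, 17, [15, 17]]

[6, 8, 15, 17, [15, 17]]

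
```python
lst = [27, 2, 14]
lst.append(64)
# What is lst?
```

[27, 2, 14, 64]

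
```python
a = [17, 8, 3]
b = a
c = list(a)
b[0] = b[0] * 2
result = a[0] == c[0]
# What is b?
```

After line 1: a = [17, 8, 3]
After line 2 (b = a, alias): a = [17, 8, 3], b = [17, 8, 3]
After line 3 (c = list(a) is a copy, new object): c = [17, 8, 3]
After line 4 (b[0] = 17 * 2 = 34; mutates shared a/b): a = b = [34, 8, 3], c = [17, 8, 3]
After line 5 (a[0] = 34, c[0] = 17; result = False)

[34, 8, 3]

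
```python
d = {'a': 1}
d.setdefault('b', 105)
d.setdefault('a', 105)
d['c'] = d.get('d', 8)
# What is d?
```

After line 1: d = {'a': 1}
After line 2 (setdefault adds 'b'=105): d = {'a': 1, 'b': 105}
After line 3 (setdefault 'a' no-op, already exists): d = {'a': 1, 'b': 105}
After line 4 (get('d', 8) returns default since 'd' not in d): d = {'a': 1, 'b': 105, 'c': 8}

{'a': 1, 'b': 105, 'c': 8}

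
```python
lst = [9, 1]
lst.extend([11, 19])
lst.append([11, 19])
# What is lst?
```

After line 1: lst = [9, 1]
After line 2 (extend unpacks [11, 19]): lst = [9, 1, 11, 19]
After line 3 (append adds [11, 19] as single element): lst = [9, 1, 11, 19, [11, 19]]

[9, 1, 11, 19, [11, 19]]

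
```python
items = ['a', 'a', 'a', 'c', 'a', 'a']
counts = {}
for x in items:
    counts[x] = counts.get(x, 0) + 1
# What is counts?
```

Initial: counts = {}, items = ['a', 'a', 'a', 'c', 'a', 'a']
See 'a': counts = {'a': 1}
See 'a': counts = {'a': 2}
See 'a': counts = {'a': 3}
See 'c': counts = {'a': 3, 'c': 1}
See 'a': counts = {'a': 4, 'c': 1}
See 'a': counts = {'a': 5, 'c': 1}

{'a': 5, 'c': 1}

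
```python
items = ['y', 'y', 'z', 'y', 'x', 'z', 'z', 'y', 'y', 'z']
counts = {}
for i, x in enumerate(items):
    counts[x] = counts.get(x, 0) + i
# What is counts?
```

Initial: counts = {}, items = ['y', 'y', 'z', 'y', 'x', 'z', 'z', 'y', 'y', 'z']
i=0, x='y': counts = {'y': 0}
i=1, x='y': counts = {'y': 1}
i=2, x='z': counts = {'y': 1, 'z': 2}
i=3, x='y': counts = {'y': 4, 'z': 2}
i=4, x='x': counts = {'y': 4, 'z': 2, 'x': 4}
i=5, x='z': counts = {'y': 4, 'z': 7, 'x': 4}
i=6, x='z': counts = {'y': 4, 'z': 13, 'x': 4}
i=7, x='y': counts = {'y': 11, 'z': 13, 'x': 4}
i=8, x='y': counts = {'y': 19, 'z': 13, 'x': 4}
i=9, x='z': counts = {'y': 19, 'z': 22, 'x': 4}

{'y': 19, 'z': 22, 'x': 4}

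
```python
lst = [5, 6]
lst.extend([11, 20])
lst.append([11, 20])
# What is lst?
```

After line 1: lst = [5, 6]
After line 2 (extend unpacks [11, 20]): lst = [5, 6, 11, 20]
After line 3 (append adds [11, 20] as single element): lst = [5, 6, 11, 20, [11, 20]]

[5, 6, 11, 20, [11, 20]]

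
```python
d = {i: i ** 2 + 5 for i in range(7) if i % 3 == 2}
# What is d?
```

{2: 9, 5: 30}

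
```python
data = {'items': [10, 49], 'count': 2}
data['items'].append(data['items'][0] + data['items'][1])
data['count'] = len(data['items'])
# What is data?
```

After line 1: data = {'items': [10, 49], 'count': 2}
After line 2 (append 10 + 49 = 59): data = {'items': [10, 49, 59], 'count': 2}
After line 3 (count = len(items) = 3): data = {'items': [10, 49, 59], 'count': 3}

{'items': [10, 49, 59], 'count': 3}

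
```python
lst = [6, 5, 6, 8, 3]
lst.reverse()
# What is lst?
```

[3, 8, 6, 5, 6]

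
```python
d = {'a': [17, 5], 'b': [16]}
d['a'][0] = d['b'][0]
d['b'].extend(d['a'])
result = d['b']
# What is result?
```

After line 1: d = {'a': [17, 5], 'b': [16]}
After line 2 (a[0] = b[0] = 16): d = {'a': [16, 5], 'b': [16]}
After line 3 (b.extend(a) appends [16, 5]): d = {'a': [16, 5], 'b': [16, 16, 5]}
After line 4: result = d['b'] = [16, 16, 5]

[16, 16, 5]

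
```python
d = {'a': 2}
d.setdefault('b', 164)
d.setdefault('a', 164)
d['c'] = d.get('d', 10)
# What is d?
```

After line 1: d = {'a': 2}
After line 2 (setdefault adds 'b'=164): d = {'a': 2, 'b': 164}
After line 3 (setdefault 'a' no-op, already exists): d = {'a': 2, 'b': 164}
After line 4 (get('d', 10) returns default since 'd' not in d): d = {'a': 2, 'b': 164, 'c': 10}

{'a': 2, 'b': 164, 'c': 10}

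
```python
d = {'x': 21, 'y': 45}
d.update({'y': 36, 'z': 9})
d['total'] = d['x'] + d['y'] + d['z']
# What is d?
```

After line 1: d = {'x': 21, 'y': 45}
After line 2 (y overwritten, z added): d = {'x': 21, 'y': 36, 'z': 9}
After line 3 (total = 21 + 36 + 9 = 66): d = {'x': 21, 'y': 36, 'z': 9, 'total': 66}

{'x': 21, 'y': 36, 'z': 9, 'total': 66}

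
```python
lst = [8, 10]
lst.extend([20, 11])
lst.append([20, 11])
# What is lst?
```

After line 1: lst = [8, 10]
After line 2 (extend unpacks [20, 11]): lst = [8, 10, 20, 11]
After line 3 (append adds [20, 11] as single element): lst = [8, 10, 20, 11, [20, 11]]

[8, 10, 20, 11, [20, 11]]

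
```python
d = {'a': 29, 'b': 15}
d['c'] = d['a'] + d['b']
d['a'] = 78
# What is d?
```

After line 1: d = {'a': 29, 'b': 15}
After line 2 (d['c'] = 29 + 15): d = {'a': 29, 'b': 15, 'c': 44}
After line 3: d = {'a': 78, 'b': 15, 'c': 44}

{'a': 78, 'b': 15, 'c': 44}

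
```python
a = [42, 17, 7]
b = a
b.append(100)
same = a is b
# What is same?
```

After line 1: a = [42, 17, 7]
After line 2 (b = a is an alias, same object): a = [42, 17, 7], b = [42, 17, 7]
After line 3 (b.append mutates the shared list): a = [42, 17, 7, 100], b = [42, 17, 7, 100]
After line 4 (same = a is b; same object -> True): same = True

True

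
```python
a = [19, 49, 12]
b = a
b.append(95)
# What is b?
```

After line 1: a = [19, 49, 12]
After line 2 (b = a is an alias, same object): a = [19, 49, 12], b = [19, 49, 12]
After line 3 (b.append mutates the shared list): a = [19, 49, 12, 95], b = [19, 49, 12, 95]

[19, 49, 12, 95]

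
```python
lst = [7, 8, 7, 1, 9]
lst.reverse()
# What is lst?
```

[9, 1, 7, 8, 7]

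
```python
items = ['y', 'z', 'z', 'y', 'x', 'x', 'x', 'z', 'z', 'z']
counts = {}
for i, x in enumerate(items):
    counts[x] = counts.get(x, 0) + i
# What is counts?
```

Initial: counts = {}, items = ['y', 'z', 'z', 'y', 'x', 'x', 'x', 'z', 'z', 'z']
i=0, x='y': counts = {'y': 0}
i=1, x='z': counts = {'y': 0, 'z': 1}
i=2, x='z': counts = {'y': 0, 'z': 3}
i=3, x='y': counts = {'y': 3, 'z': 3}
i=4, x='x': counts = {'y': 3, 'z': 3, 'x': 4}
i=5, x='x': counts = {'y': 3, 'z': 3, 'x': 9}
i=6, x='x': counts = {'y': 3, 'z': 3, 'x': 15}
i=7, x='z': counts = {'y': 3, 'z': 10, 'x': 15}
i=8, x='z': counts = {'y': 3, 'z': 18, 'x': 15}
i=9, x='z': counts = {'y': 3, 'z': 27, 'x': 15}

{'y': 3, 'z': 27, 'x': 15}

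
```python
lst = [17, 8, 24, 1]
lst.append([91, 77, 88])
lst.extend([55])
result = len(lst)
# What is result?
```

After line 1: lst = [17, 8, 24, 1]
After line 2 (append adds [91, 77, 88] as single element): lst = [17, 8, 24, 1, [91, 77, 88]]
After line 3 (extend unpacks [55], adds 55): lst = [17, 8, 24, 1, [91, 77, 88], 55]
After line 4: result = len(lst) = 6

6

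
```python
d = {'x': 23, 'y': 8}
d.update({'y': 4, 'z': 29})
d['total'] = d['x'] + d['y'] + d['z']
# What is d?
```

After line 1: d = {'x': 23, 'y': 8}
After line 2 (y overwritten, z added): d = {'x': 23, 'y': 4, 'z': 29}
After line 3 (total = 23 + 4 + 29 = 56): d = {'x': 23, 'y': 4, 'z': 29, 'total': 56}

{'x': 23, 'y': 4, 'z': 29, 'total': 56}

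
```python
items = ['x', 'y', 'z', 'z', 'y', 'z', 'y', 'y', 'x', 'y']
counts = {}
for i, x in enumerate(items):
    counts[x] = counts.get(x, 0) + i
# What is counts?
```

Initial: counts = {}, items = ['x', 'y', 'z', 'z', 'y', 'z', 'y', 'y', 'x', 'y']
i=0, x='x': counts = {'x': 0}
i=1, x='y': counts = {'x': 0, 'y': 1}
i=2, x='z': counts = {'x': 0, 'y': 1, 'z': 2}
i=3, x='z': counts = {'x': 0, 'y': 1, 'z': 5}
i=4, x='y': counts = {'x': 0, 'y': 5, 'z': 5}
i=5, x='z': counts = {'x': 0, 'y': 5, 'z': 10}
i=6, x='y': counts = {'x': 0, 'y': 11, 'z': 10}
i=7, x='y': counts = {'x': 0, 'y': 18, 'z': 10}
i=8, x='x': counts = {'x': 8, 'y': 18, 'z': 10}
i=9, x='y': counts = {'x': 8, 'y': 27, 'z': 10}

{'x': 8, 'y': 27, 'z': 10}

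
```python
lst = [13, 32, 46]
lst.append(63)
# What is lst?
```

[13, 32, 46, 63]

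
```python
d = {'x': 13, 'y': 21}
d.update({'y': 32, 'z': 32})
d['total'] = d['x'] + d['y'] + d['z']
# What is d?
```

After line 1: d = {'x': 13, 'y': 21}
After line 2 (y overwritten, z added): d = {'x': 13, 'y': 32, 'z': 32}
After line 3 (total = 13 + 32 + 32 = 77): d = {'x': 13, 'y': 32, 'z': 32, 'total': 77}

{'x': 13, 'y': 32, 'z': 32, 'total': 77}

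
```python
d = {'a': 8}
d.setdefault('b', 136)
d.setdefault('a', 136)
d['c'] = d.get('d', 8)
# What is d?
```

After line 1: d = {'a': 8}
After line 2 (setdefault adds 'b'=136): d = {'a': 8, 'b': 136}
After line 3 (setdefault 'a' no-op, already exists): d = {'a': 8, 'b': 136}
After line 4 (get('d', 8) returns default since 'd' not in d): d = {'a': 8, 'b': 136, 'c': 8}

{'a': 8, 'b': 136, 'c': 8}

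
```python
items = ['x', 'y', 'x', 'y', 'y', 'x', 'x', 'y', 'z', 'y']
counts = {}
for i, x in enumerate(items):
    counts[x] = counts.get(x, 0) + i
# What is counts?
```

Initial: counts = {}, items = ['x', 'y', 'x', 'y', 'y', 'x', 'x', 'y', 'z', 'y']
i=0, x='x': counts = {'x': 0}
i=1, x='y': counts = {'x': 0, 'y': 1}
i=2, x='x': counts = {'x': 2, 'y': 1}
i=3, x='y': counts = {'x': 2, 'y': 4}
i=4, x='y': counts = {'x': 2, 'y': 8}
i=5, x='x': counts = {'x': 7, 'y': 8}
i=6, x='x': counts = {'x': 13, 'y': 8}
i=7, x='y': counts = {'x': 13, 'y': 15}
i=8, x='z': counts = {'x': 13, 'y': 15, 'z': 8}
i=9, x='y': counts = {'x': 13, 'y': 24, 'z': 8}

{'x': 13, 'y': 24, 'z': 8}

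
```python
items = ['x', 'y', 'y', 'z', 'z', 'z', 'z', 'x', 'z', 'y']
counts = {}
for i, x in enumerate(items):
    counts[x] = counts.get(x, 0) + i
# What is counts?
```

Initial: counts = {}, items = ['x', 'y', 'y', 'z', 'z', 'z', 'z', 'x', 'z', 'y']
i=0, x='x': counts = {'x': 0}
i=1, x='y': counts = {'x': 0, 'y': 1}
i=2, x='y': counts = {'x': 0, 'y': 3}
i=3, x='z': counts = {'x': 0, 'y': 3, 'z': 3}
i=4, x='z': counts = {'x': 0, 'y': 3, 'z': 7}
i=5, x='z': counts = {'x': 0, 'y': 3, 'z': 12}
i=6, x='z': counts = {'x': 0, 'y': 3, 'z': 18}
i=7, x='x': counts = {'x': 7, 'y': 3, 'z': 18}
i=8, x='z': counts = {'x': 7, 'y': 3, 'z': 26}
i=9, x='y': counts = {'x': 7, 'y': 12, 'z': 26}

{'x': 7, 'y': 12, 'z': 26}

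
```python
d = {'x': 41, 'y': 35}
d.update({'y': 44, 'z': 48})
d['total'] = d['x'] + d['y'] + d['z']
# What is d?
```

After line 1: d = {'x': 41, 'y': 35}
After line 2 (y overwritten, z added): d = {'x': 41, 'y': 44, 'z': 48}
After line 3 (total = 41 + 44 + 48 = 133): d = {'x': 41, 'y': 44, 'z': 48, 'total': 133}

{'x': 41, 'y': 44, 'z': 48, 'total': 133}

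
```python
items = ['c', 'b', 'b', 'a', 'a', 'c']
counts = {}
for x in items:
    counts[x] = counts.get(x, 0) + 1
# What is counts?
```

Initial: counts = {}, items = ['c', 'b', 'b', 'a', 'a', 'c']
See 'c': counts = {'c': 1}
See 'b': counts = {'c': 1, 'b': 1}
See 'b': counts = {'c': 1, 'b': 2}
See 'a': counts = {'c': 1, 'b': 2, 'a': 1}
See 'a': counts = {'c': 1, 'b': 2, 'a': 2}
See 'c': counts = {'c': 2, 'b': 2, 'a': 2}

{'c': 2, 'b': 2, 'a': 2}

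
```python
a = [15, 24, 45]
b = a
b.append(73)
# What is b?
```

After line 1: a = [15, 24, 45]
After line 2 (b = a is an alias, same object): a = [15, 24, 45], b = [15, 24, 45]
After line 3 (b.append mutates the shared list): a = [15, 24, 45, 73], b = [15, 24, 45, 73]

[15, 24, 45, 73]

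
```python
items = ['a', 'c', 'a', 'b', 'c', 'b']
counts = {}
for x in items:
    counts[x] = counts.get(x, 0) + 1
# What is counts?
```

Initial: counts = {}, items = ['a', 'c', 'a', 'b', 'c', 'b']
See 'a': counts = {'a': 1}
See 'c': counts = {'a': 1, 'c': 1}
See 'a': counts = {'a': 2, 'c': 1}
See 'b': counts = {'a': 2, 'c': 1, 'b': 1}
See 'c': counts = {'a': 2, 'c': 2, 'b': 1}
See 'b': counts = {'a': 2, 'c': 2, 'b': 2}

{'a': 2, 'c': 2, 'b': 2}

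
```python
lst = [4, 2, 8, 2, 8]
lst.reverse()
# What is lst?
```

[8, 2, 8, 2, 4]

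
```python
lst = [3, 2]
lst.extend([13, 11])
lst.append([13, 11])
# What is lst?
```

After line 1: lst = [3, 2]
After line 2 (extend unpacks [13, 11]): lst = [3, 2, 13, 11]
After line 3 (append adds [13, 11] as single element): lst = [3, 2, 13, 11, [13, 11]]

[3, 2, 13, 11, [13, 11]]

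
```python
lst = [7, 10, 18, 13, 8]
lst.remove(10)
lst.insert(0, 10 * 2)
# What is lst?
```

After line 1: lst = [7, 10, 18, 13, 8]
After line 2 (remove first 10): lst = [7, 18, 13, 8]
After line 3 (insert 20 at index 0): lst = [20, 7, 18, 13, 8]

[20, 7, 18, 13, 8]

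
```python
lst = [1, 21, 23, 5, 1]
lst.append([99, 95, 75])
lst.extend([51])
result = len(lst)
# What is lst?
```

After line 1: lst = [1, 21, 23, 5, 1]
After line 2 (append adds [99, 95, 75] as single element): lst = [1, 21, 23, 5, 1, [99, 95, 75]]
After line 3 (extend unpacks [51], adds 51): lst = [1, 21, 23, 5, 1, [99, 95, 75], 51]
After line 4: result = len(lst) = 7

[1, 21, 23, 5, 1, [99, 95, 75], 51]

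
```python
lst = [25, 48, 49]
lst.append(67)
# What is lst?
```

[25, 48, 49, 67]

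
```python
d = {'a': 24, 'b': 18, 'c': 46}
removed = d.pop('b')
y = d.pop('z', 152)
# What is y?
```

After line 1: d = {'a': 24, 'b': 18, 'c': 46}
After line 2 (pop 'b' returns 18): d = {'a': 24, 'c': 46}, removed = 18
After line 3 (pop 'z' missing, returns default 152): d = {'a': 24, 'c': 46}, y = 152

152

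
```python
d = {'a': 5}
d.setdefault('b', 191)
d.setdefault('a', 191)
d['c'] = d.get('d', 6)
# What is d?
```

After line 1: d = {'a': 5}
After line 2 (setdefault adds 'b'=191): d = {'a': 5, 'b': 191}
After line 3 (setdefault 'a' no-op, already exists): d = {'a': 5, 'b': 191}
After line 4 (get('d', 6) returns default since 'd' not in d): d = {'a': 5, 'b': 191, 'c': 6}

{'a': 5, 'b': 191, 'c': 6}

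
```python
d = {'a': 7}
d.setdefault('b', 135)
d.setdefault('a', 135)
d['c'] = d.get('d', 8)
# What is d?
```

After line 1: d = {'a': 7}
After line 2 (setdefault adds 'b'=135): d = {'a': 7, 'b': 135}
After line 3 (setdefault 'a' no-op, already exists): d = {'a': 7, 'b': 135}
After line 4 (get('d', 8) returns default since 'd' not in d): d = {'a': 7, 'b': 135, 'c': 8}

{'a': 7, 'b': 135, 'c': 8}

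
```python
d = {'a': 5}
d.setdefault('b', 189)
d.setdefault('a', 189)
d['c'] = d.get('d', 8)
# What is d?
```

After line 1: d = {'a': 5}
After line 2 (setdefault adds 'b'=189): d = {'a': 5, 'b': 189}
After line 3 (setdefault 'a' no-op, already exists): d = {'a': 5, 'b': 189}
After line 4 (get('d', 8) returns default since 'd' not in d): d = {'a': 5, 'b': 189, 'c': 8}

{'a': 5, 'b': 189, 'c': 8}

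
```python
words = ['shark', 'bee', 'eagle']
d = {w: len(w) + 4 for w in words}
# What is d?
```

{'shark': 9, 'bee': 7, 'eagle': 9}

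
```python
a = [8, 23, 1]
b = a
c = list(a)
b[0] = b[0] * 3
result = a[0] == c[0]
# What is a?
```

After line 1: a = [8, 23, 1]
After line 2 (b = a, alias): a = [8, 23, 1], b = [8, 23, 1]
After line 3 (c = list(a) is a copy, new object): c = [8, 23, 1]
After line 4 (b[0] = 8 * 3 = 24; mutates shared a/b): a = b = [24, 23, 1], c = [8, 23, 1]
After line 5 (a[0] = 24, c[0] = 8; result = False)

[24, 23, 1]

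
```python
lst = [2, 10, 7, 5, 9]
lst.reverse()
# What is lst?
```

[9, 5, 7, 10, 2]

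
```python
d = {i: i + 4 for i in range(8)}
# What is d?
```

{0: 4, 1: 5, 2: 6, 3: 7, 4: 8, 5: 9, 6: 10, 7: 11}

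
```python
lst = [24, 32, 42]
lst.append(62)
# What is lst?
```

[24, 32, 42, 62]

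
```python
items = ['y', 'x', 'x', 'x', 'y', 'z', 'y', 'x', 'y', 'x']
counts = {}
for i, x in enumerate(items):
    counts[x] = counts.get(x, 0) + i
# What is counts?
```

Initial: counts = {}, items = ['y', 'x', 'x', 'x', 'y', 'z', 'y', 'x', 'y', 'x']
i=0, x='y': counts = {'y': 0}
i=1, x='x': counts = {'y': 0, 'x': 1}
i=2, x='x': counts = {'y': 0, 'x': 3}
i=3, x='x': counts = {'y': 0, 'x': 6}
i=4, x='y': counts = {'y': 4, 'x': 6}
i=5, x='z': counts = {'y': 4, 'x': 6, 'z': 5}
i=6, x='y': counts = {'y': 10, 'x': 6, 'z': 5}
i=7, x='x': counts = {'y': 10, 'x': 13, 'z': 5}
i=8, x='y': counts = {'y': 18, 'x': 13, 'z': 5}
i=9, x='x': counts = {'y': 18, 'x': 22, 'z': 5}

{'y': 18, 'x': 22, 'z': 5}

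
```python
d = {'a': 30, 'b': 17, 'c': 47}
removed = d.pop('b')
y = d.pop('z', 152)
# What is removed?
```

After line 1: d = {'a': 30, 'b': 17, 'c': 47}
After line 2 (pop 'b' returns 17): d = {'a': 30, 'c': 47}, removed = 17
After line 3 (pop 'z' missing, returns default 152): d = {'a': 30, 'c': 47}, y = 152

17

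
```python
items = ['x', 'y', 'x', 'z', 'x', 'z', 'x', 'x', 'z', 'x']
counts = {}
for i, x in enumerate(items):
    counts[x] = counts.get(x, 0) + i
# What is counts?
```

Initial: counts = {}, items = ['x', 'y', 'x', 'z', 'x', 'z', 'x', 'x', 'z', 'x']
i=0, x='x': counts = {'x': 0}
i=1, x='y': counts = {'x': 0, 'y': 1}
i=2, x='x': counts = {'x': 2, 'y': 1}
i=3, x='z': counts = {'x': 2, 'y': 1, 'z': 3}
i=4, x='x': counts = {'x': 6, 'y': 1, 'z': 3}
i=5, x='z': counts = {'x': 6, 'y': 1, 'z': 8}
i=6, x='x': counts = {'x': 12, 'y': 1, 'z': 8}
i=7, x='x': counts = {'x': 19, 'y': 1, 'z': 8}
i=8, x='z': counts = {'x': 19, 'y': 1, 'z': 16}
i=9, x='x': counts = {'x': 28, 'y': 1, 'z': 16}

{'x': 28, 'y': 1, 'z': 16}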